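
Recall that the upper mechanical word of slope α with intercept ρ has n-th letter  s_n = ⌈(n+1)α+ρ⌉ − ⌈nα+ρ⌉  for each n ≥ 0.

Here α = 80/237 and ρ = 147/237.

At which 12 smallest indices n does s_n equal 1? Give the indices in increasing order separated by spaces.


n=0: ⌈227/237⌉−⌈147/237⌉ = 1−1 = 0
n=1: ⌈307/237⌉−⌈227/237⌉ = 2−1 = 1  ← one
n=2: ⌈387/237⌉−⌈307/237⌉ = 2−2 = 0
n=3: ⌈467/237⌉−⌈387/237⌉ = 2−2 = 0
n=4: ⌈547/237⌉−⌈467/237⌉ = 3−2 = 1  ← one
n=5: ⌈627/237⌉−⌈547/237⌉ = 3−3 = 0
n=6: ⌈707/237⌉−⌈627/237⌉ = 3−3 = 0
n=7: ⌈787/237⌉−⌈707/237⌉ = 4−3 = 1  ← one
n=8: ⌈867/237⌉−⌈787/237⌉ = 4−4 = 0
n=9: ⌈947/237⌉−⌈867/237⌉ = 4−4 = 0
n=10: ⌈1027/237⌉−⌈947/237⌉ = 5−4 = 1  ← one
n=11: ⌈1107/237⌉−⌈1027/237⌉ = 5−5 = 0
n=12: ⌈1187/237⌉−⌈1107/237⌉ = 6−5 = 1  ← one
n=13: ⌈1267/237⌉−⌈1187/237⌉ = 6−6 = 0
n=14: ⌈1347/237⌉−⌈1267/237⌉ = 6−6 = 0
n=15: ⌈1427/237⌉−⌈1347/237⌉ = 7−6 = 1  ← one
n=16: ⌈1507/237⌉−⌈1427/237⌉ = 7−7 = 0
n=17: ⌈1587/237⌉−⌈1507/237⌉ = 7−7 = 0
n=18: ⌈1667/237⌉−⌈1587/237⌉ = 8−7 = 1  ← one
n=19: ⌈1747/237⌉−⌈1667/237⌉ = 8−8 = 0
n=20: ⌈1827/237⌉−⌈1747/237⌉ = 8−8 = 0
n=21: ⌈1907/237⌉−⌈1827/237⌉ = 9−8 = 1  ← one
n=22: ⌈1987/237⌉−⌈1907/237⌉ = 9−9 = 0
n=23: ⌈2067/237⌉−⌈1987/237⌉ = 9−9 = 0
n=24: ⌈2147/237⌉−⌈2067/237⌉ = 10−9 = 1  ← one
n=25: ⌈2227/237⌉−⌈2147/237⌉ = 10−10 = 0
n=26: ⌈2307/237⌉−⌈2227/237⌉ = 10−10 = 0
n=27: ⌈2387/237⌉−⌈2307/237⌉ = 11−10 = 1  ← one
n=28: ⌈2467/237⌉−⌈2387/237⌉ = 11−11 = 0
n=29: ⌈2547/237⌉−⌈2467/237⌉ = 11−11 = 0
n=30: ⌈2627/237⌉−⌈2547/237⌉ = 12−11 = 1  ← one
n=31: ⌈2707/237⌉−⌈2627/237⌉ = 12−12 = 0
n=32: ⌈2787/237⌉−⌈2707/237⌉ = 12−12 = 0
n=33: ⌈2867/237⌉−⌈2787/237⌉ = 13−12 = 1  ← one
positions of the first 12 ones: 1 4 7 10 12 15 18 21 24 27 30 33

1 4 7 10 12 15 18 21 24 27 30 33


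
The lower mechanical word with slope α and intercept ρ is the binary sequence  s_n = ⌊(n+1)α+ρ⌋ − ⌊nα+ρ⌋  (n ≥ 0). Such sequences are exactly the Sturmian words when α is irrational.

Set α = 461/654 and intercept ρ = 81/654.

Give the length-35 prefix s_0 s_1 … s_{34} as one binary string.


n=0: ⌊(1·461+81)/654⌋ − ⌊(0·461+81)/654⌋ = ⌊542/654⌋ − ⌊81/654⌋ = 0 − 0 = 0
n=1: ⌊(2·461+81)/654⌋ − ⌊(1·461+81)/654⌋ = ⌊1003/654⌋ − ⌊542/654⌋ = 1 − 0 = 1
n=2: ⌊(3·461+81)/654⌋ − ⌊(2·461+81)/654⌋ = ⌊1464/654⌋ − ⌊1003/654⌋ = 2 − 1 = 1
n=3: ⌊(4·461+81)/654⌋ − ⌊(3·461+81)/654⌋ = ⌊1925/654⌋ − ⌊1464/654⌋ = 2 − 2 = 0
n=4: ⌊(5·461+81)/654⌋ − ⌊(4·461+81)/654⌋ = ⌊2386/654⌋ − ⌊1925/654⌋ = 3 − 2 = 1
n=5: ⌊(6·461+81)/654⌋ − ⌊(5·461+81)/654⌋ = ⌊2847/654⌋ − ⌊2386/654⌋ = 4 − 3 = 1
n=6: ⌊(7·461+81)/654⌋ − ⌊(6·461+81)/654⌋ = ⌊3308/654⌋ − ⌊2847/654⌋ = 5 − 4 = 1
n=7: ⌊(8·461+81)/654⌋ − ⌊(7·461+81)/654⌋ = ⌊3769/654⌋ − ⌊3308/654⌋ = 5 − 5 = 0
n=8: ⌊(9·461+81)/654⌋ − ⌊(8·461+81)/654⌋ = ⌊4230/654⌋ − ⌊3769/654⌋ = 6 − 5 = 1
n=9: ⌊(10·461+81)/654⌋ − ⌊(9·461+81)/654⌋ = ⌊4691/654⌋ − ⌊4230/654⌋ = 7 − 6 = 1
n=10: ⌊(11·461+81)/654⌋ − ⌊(10·461+81)/654⌋ = ⌊5152/654⌋ − ⌊4691/654⌋ = 7 − 7 = 0
n=11: ⌊(12·461+81)/654⌋ − ⌊(11·461+81)/654⌋ = ⌊5613/654⌋ − ⌊5152/654⌋ = 8 − 7 = 1
n=12: ⌊(13·461+81)/654⌋ − ⌊(12·461+81)/654⌋ = ⌊6074/654⌋ − ⌊5613/654⌋ = 9 − 8 = 1
n=13: ⌊(14·461+81)/654⌋ − ⌊(13·461+81)/654⌋ = ⌊6535/654⌋ − ⌊6074/654⌋ = 9 − 9 = 0
n=14: ⌊(15·461+81)/654⌋ − ⌊(14·461+81)/654⌋ = ⌊6996/654⌋ − ⌊6535/654⌋ = 10 − 9 = 1
n=15: ⌊(16·461+81)/654⌋ − ⌊(15·461+81)/654⌋ = ⌊7457/654⌋ − ⌊6996/654⌋ = 11 − 10 = 1
n=16: ⌊(17·461+81)/654⌋ − ⌊(16·461+81)/654⌋ = ⌊7918/654⌋ − ⌊7457/654⌋ = 12 − 11 = 1
n=17: ⌊(18·461+81)/654⌋ − ⌊(17·461+81)/654⌋ = ⌊8379/654⌋ − ⌊7918/654⌋ = 12 − 12 = 0
n=18: ⌊(19·461+81)/654⌋ − ⌊(18·461+81)/654⌋ = ⌊8840/654⌋ − ⌊8379/654⌋ = 13 − 12 = 1
n=19: ⌊(20·461+81)/654⌋ − ⌊(19·461+81)/654⌋ = ⌊9301/654⌋ − ⌊8840/654⌋ = 14 − 13 = 1
n=20: ⌊(21·461+81)/654⌋ − ⌊(20·461+81)/654⌋ = ⌊9762/654⌋ − ⌊9301/654⌋ = 14 − 14 = 0
n=21: ⌊(22·461+81)/654⌋ − ⌊(21·461+81)/654⌋ = ⌊10223/654⌋ − ⌊9762/654⌋ = 15 − 14 = 1
n=22: ⌊(23·461+81)/654⌋ − ⌊(22·461+81)/654⌋ = ⌊10684/654⌋ − ⌊10223/654⌋ = 16 − 15 = 1
n=23: ⌊(24·461+81)/654⌋ − ⌊(23·461+81)/654⌋ = ⌊11145/654⌋ − ⌊10684/654⌋ = 17 − 16 = 1
n=24: ⌊(25·461+81)/654⌋ − ⌊(24·461+81)/654⌋ = ⌊11606/654⌋ − ⌊11145/654⌋ = 17 − 17 = 0
n=25: ⌊(26·461+81)/654⌋ − ⌊(25·461+81)/654⌋ = ⌊12067/654⌋ − ⌊11606/654⌋ = 18 − 17 = 1
n=26: ⌊(27·461+81)/654⌋ − ⌊(26·461+81)/654⌋ = ⌊12528/654⌋ − ⌊12067/654⌋ = 19 − 18 = 1
n=27: ⌊(28·461+81)/654⌋ − ⌊(27·461+81)/654⌋ = ⌊12989/654⌋ − ⌊12528/654⌋ = 19 − 19 = 0
n=28: ⌊(29·461+81)/654⌋ − ⌊(28·461+81)/654⌋ = ⌊13450/654⌋ − ⌊12989/654⌋ = 20 − 19 = 1
n=29: ⌊(30·461+81)/654⌋ − ⌊(29·461+81)/654⌋ = ⌊13911/654⌋ − ⌊13450/654⌋ = 21 − 20 = 1
n=30: ⌊(31·461+81)/654⌋ − ⌊(30·461+81)/654⌋ = ⌊14372/654⌋ − ⌊13911/654⌋ = 21 − 21 = 0
n=31: ⌊(32·461+81)/654⌋ − ⌊(31·461+81)/654⌋ = ⌊14833/654⌋ − ⌊14372/654⌋ = 22 − 21 = 1
n=32: ⌊(33·461+81)/654⌋ − ⌊(32·461+81)/654⌋ = ⌊15294/654⌋ − ⌊14833/654⌋ = 23 − 22 = 1
n=33: ⌊(34·461+81)/654⌋ − ⌊(33·461+81)/654⌋ = ⌊15755/654⌋ − ⌊15294/654⌋ = 24 − 23 = 1
n=34: ⌊(35·461+81)/654⌋ − ⌊(34·461+81)/654⌋ = ⌊16216/654⌋ − ⌊15755/654⌋ = 24 − 24 = 0

01101110110110111011011101101101110


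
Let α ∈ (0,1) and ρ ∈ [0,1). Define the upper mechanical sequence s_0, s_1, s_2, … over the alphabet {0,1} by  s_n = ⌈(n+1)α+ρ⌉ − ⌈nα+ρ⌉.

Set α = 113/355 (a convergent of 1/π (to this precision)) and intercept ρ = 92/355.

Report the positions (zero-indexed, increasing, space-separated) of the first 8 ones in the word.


n=0: ⌈205/355⌉−⌈92/355⌉ = 1−1 = 0
n=1: ⌈318/355⌉−⌈205/355⌉ = 1−1 = 0
n=2: ⌈431/355⌉−⌈318/355⌉ = 2−1 = 1  ← one
n=3: ⌈544/355⌉−⌈431/355⌉ = 2−2 = 0
n=4: ⌈657/355⌉−⌈544/355⌉ = 2−2 = 0
n=5: ⌈770/355⌉−⌈657/355⌉ = 3−2 = 1  ← one
n=6: ⌈883/355⌉−⌈770/355⌉ = 3−3 = 0
n=7: ⌈996/355⌉−⌈883/355⌉ = 3−3 = 0
n=8: ⌈1109/355⌉−⌈996/355⌉ = 4−3 = 1  ← one
n=9: ⌈1222/355⌉−⌈1109/355⌉ = 4−4 = 0
n=10: ⌈1335/355⌉−⌈1222/355⌉ = 4−4 = 0
n=11: ⌈1448/355⌉−⌈1335/355⌉ = 5−4 = 1  ← one
n=12: ⌈1561/355⌉−⌈1448/355⌉ = 5−5 = 0
n=13: ⌈1674/355⌉−⌈1561/355⌉ = 5−5 = 0
n=14: ⌈1787/355⌉−⌈1674/355⌉ = 6−5 = 1  ← one
n=15: ⌈1900/355⌉−⌈1787/355⌉ = 6−6 = 0
n=16: ⌈2013/355⌉−⌈1900/355⌉ = 6−6 = 0
n=17: ⌈2126/355⌉−⌈2013/355⌉ = 6−6 = 0
n=18: ⌈2239/355⌉−⌈2126/355⌉ = 7−6 = 1  ← one
n=19: ⌈2352/355⌉−⌈2239/355⌉ = 7−7 = 0
n=20: ⌈2465/355⌉−⌈2352/355⌉ = 7−7 = 0
n=21: ⌈2578/355⌉−⌈2465/355⌉ = 8−7 = 1  ← one
n=22: ⌈2691/355⌉−⌈2578/355⌉ = 8−8 = 0
n=23: ⌈2804/355⌉−⌈2691/355⌉ = 8−8 = 0
n=24: ⌈2917/355⌉−⌈2804/355⌉ = 9−8 = 1  ← one
positions of the first 8 ones: 2 5 8 11 14 18 21 24

2 5 8 11 14 18 21 24


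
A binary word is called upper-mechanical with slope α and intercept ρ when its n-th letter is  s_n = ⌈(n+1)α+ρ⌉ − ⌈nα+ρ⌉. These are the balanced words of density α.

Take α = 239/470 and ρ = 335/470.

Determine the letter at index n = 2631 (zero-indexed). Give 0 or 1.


(n+1)α + ρ = (2632·239 + 335) / 470 = 629383/470
nα + ρ     = (2631·239 + 335) / 470 = 629144/470
⌈629383/470⌉ = 1340,  ⌈629144/470⌉ = 1339
s_{2631} = 1340 − 1339 = 1

1


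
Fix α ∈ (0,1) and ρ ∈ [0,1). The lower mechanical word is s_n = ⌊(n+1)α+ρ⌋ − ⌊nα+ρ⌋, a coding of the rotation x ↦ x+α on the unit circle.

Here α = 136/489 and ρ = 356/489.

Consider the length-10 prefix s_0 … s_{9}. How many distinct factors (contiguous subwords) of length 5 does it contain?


t_n = ⌊(n·136+356)/489⌋ for n = 0 … 10:
  n=0…9: ⌊356/489⌋=0 ⌊492/489⌋=1 ⌊628/489⌋=1 ⌊764/489⌋=1 ⌊900/489⌋=1 ⌊1036/489⌋=2 ⌊1172/489⌋=2 ⌊1308/489⌋=2 ⌊1444/489⌋=2 ⌊1580/489⌋=3
  n=10: ⌊1716/489⌋=3
s_n = t_(n+1) − t_n for n = 0 … 9 gives
prefix = 1000100010
slide a length-5 window over [0..4] … [5..9] (6 windows); first occurrence of each distinct factor:
  [  0..  4] 10001
  [  1..  5] 00010
  [  2..  6] 00100
  [  3..  7] 01000
  (the other 2 windows repeat one of these)
distinct factors: {00010, 00100, 01000, 10001}
count = 4  (Sturmian bound for length 5 is 6)

4


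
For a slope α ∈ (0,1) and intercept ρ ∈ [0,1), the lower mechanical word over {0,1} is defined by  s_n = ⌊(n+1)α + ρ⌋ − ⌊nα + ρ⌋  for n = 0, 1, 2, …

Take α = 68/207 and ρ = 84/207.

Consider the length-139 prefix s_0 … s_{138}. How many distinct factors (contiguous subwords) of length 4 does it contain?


t_n = ⌊(n·68+84)/207⌋ for n = 0 … 139:
  n=0…9: ⌊84/207⌋=0 ⌊152/207⌋=0 ⌊220/207⌋=1 ⌊288/207⌋=1 ⌊356/207⌋=1 ⌊424/207⌋=2 ⌊492/207⌋=2 ⌊560/207⌋=2 ⌊628/207⌋=3 ⌊696/207⌋=3
  n=10…19: ⌊764/207⌋=3 ⌊832/207⌋=4 ⌊900/207⌋=4 ⌊968/207⌋=4 ⌊1036/207⌋=5 ⌊1104/207⌋=5 ⌊1172/207⌋=5 ⌊1240/207⌋=5 ⌊1308/207⌋=6 ⌊1376/207⌋=6
  n=20…29: ⌊1444/207⌋=6 ⌊1512/207⌋=7 ⌊1580/207⌋=7 ⌊1648/207⌋=7 ⌊1716/207⌋=8 ⌊1784/207⌋=8 ⌊1852/207⌋=8 ⌊1920/207⌋=9 ⌊1988/207⌋=9 ⌊2056/207⌋=9
  n=30…39: ⌊2124/207⌋=10 ⌊2192/207⌋=10 ⌊2260/207⌋=10 ⌊2328/207⌋=11 ⌊2396/207⌋=11 ⌊2464/207⌋=11 ⌊2532/207⌋=12 ⌊2600/207⌋=12 ⌊2668/207⌋=12 ⌊2736/207⌋=13
  n=40…49: ⌊2804/207⌋=13 ⌊2872/207⌋=13 ⌊2940/207⌋=14 ⌊3008/207⌋=14 ⌊3076/207⌋=14 ⌊3144/207⌋=15 ⌊3212/207⌋=15 ⌊3280/207⌋=15 ⌊3348/207⌋=16 ⌊3416/207⌋=16
  n=50…59: ⌊3484/207⌋=16 ⌊3552/207⌋=17 ⌊3620/207⌋=17 ⌊3688/207⌋=17 ⌊3756/207⌋=18 ⌊3824/207⌋=18 ⌊3892/207⌋=18 ⌊3960/207⌋=19 ⌊4028/207⌋=19 ⌊4096/207⌋=19
  n=60…69: ⌊4164/207⌋=20 ⌊4232/207⌋=20 ⌊4300/207⌋=20 ⌊4368/207⌋=21 ⌊4436/207⌋=21 ⌊4504/207⌋=21 ⌊4572/207⌋=22 ⌊4640/207⌋=22 ⌊4708/207⌋=22 ⌊4776/207⌋=23
  n=70…79: ⌊4844/207⌋=23 ⌊4912/207⌋=23 ⌊4980/207⌋=24 ⌊5048/207⌋=24 ⌊5116/207⌋=24 ⌊5184/207⌋=25 ⌊5252/207⌋=25 ⌊5320/207⌋=25 ⌊5388/207⌋=26 ⌊5456/207⌋=26
  n=80…89: ⌊5524/207⌋=26 ⌊5592/207⌋=27 ⌊5660/207⌋=27 ⌊5728/207⌋=27 ⌊5796/207⌋=28 ⌊5864/207⌋=28 ⌊5932/207⌋=28 ⌊6000/207⌋=28 ⌊6068/207⌋=29 ⌊6136/207⌋=29
  n=90…99: ⌊6204/207⌋=29 ⌊6272/207⌋=30 ⌊6340/207⌋=30 ⌊6408/207⌋=30 ⌊6476/207⌋=31 ⌊6544/207⌋=31 ⌊6612/207⌋=31 ⌊6680/207⌋=32 ⌊6748/207⌋=32 ⌊6816/207⌋=32
  n=100…109: ⌊6884/207⌋=33 ⌊6952/207⌋=33 ⌊7020/207⌋=33 ⌊7088/207⌋=34 ⌊7156/207⌋=34 ⌊7224/207⌋=34 ⌊7292/207⌋=35 ⌊7360/207⌋=35 ⌊7428/207⌋=35 ⌊7496/207⌋=36
  n=110…119: ⌊7564/207⌋=36 ⌊7632/207⌋=36 ⌊7700/207⌋=37 ⌊7768/207⌋=37 ⌊7836/207⌋=37 ⌊7904/207⌋=38 ⌊7972/207⌋=38 ⌊8040/207⌋=38 ⌊8108/207⌋=39 ⌊8176/207⌋=39
  n=120…129: ⌊8244/207⌋=39 ⌊8312/207⌋=40 ⌊8380/207⌋=40 ⌊8448/207⌋=40 ⌊8516/207⌋=41 ⌊8584/207⌋=41 ⌊8652/207⌋=41 ⌊8720/207⌋=42 ⌊8788/207⌋=42 ⌊8856/207⌋=42
  n=130…139: ⌊8924/207⌋=43 ⌊8992/207⌋=43 ⌊9060/207⌋=43 ⌊9128/207⌋=44 ⌊9196/207⌋=44 ⌊9264/207⌋=44 ⌊9332/207⌋=45 ⌊9400/207⌋=45 ⌊9468/207⌋=45 ⌊9536/207⌋=46
s_n = t_(n+1) − t_n for n = 0 … 138 gives
prefix = 0100100100100100010010010010010010010010010010010010010010010010010010010010010010010001001001001001001001001001001001001001001001001001001
slide a length-4 window over [0..3] … [135..138] (136 windows); first occurrence of each distinct factor:
  [  0..  3] 0100
  [  1..  4] 1001
  [  2..  5] 0010
  [ 13.. 16] 1000
  [ 14.. 17] 0001
  (the other 131 windows repeat one of these)
distinct factors: {0001, 0010, 0100, 1000, 1001}
count = 5  (Sturmian bound for length 4 is 5)

5


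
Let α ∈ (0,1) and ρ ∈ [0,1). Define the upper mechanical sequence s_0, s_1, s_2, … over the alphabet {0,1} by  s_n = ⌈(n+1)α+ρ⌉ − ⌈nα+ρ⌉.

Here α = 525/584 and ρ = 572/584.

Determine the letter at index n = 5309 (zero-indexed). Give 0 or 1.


1

(n+1)α + ρ = (5310·525 + 572) / 584 = 2788322/584
nα + ρ     = (5309·525 + 572) / 584 = 2787797/584
⌈2788322/584⌉ = 4775,  ⌈2787797/584⌉ = 4774
s_{5309} = 4775 − 4774 = 1


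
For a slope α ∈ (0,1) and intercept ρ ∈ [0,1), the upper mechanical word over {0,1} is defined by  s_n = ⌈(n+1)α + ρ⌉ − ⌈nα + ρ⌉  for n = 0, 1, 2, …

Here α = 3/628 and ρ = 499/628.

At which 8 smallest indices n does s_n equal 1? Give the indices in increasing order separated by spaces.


n=0: ⌈502/628⌉−⌈499/628⌉ = 1−1 = 0
n=1: ⌈505/628⌉−⌈502/628⌉ = 1−1 = 0
  …
n=43: ⌈631/628⌉−⌈628/628⌉ = 2−1 = 1  ← one
n=44: ⌈634/628⌉−⌈631/628⌉ = 2−2 = 0
n=45: ⌈637/628⌉−⌈634/628⌉ = 2−2 = 0
  …
n=252: ⌈1258/628⌉−⌈1255/628⌉ = 3−2 = 1  ← one
n=253: ⌈1261/628⌉−⌈1258/628⌉ = 3−3 = 0
n=254: ⌈1264/628⌉−⌈1261/628⌉ = 3−3 = 0
  …
n=461: ⌈1885/628⌉−⌈1882/628⌉ = 4−3 = 1  ← one
n=462: ⌈1888/628⌉−⌈1885/628⌉ = 4−4 = 0
n=463: ⌈1891/628⌉−⌈1888/628⌉ = 4−4 = 0
  …
n=671: ⌈2515/628⌉−⌈2512/628⌉ = 5−4 = 1  ← one
n=672: ⌈2518/628⌉−⌈2515/628⌉ = 5−5 = 0
n=673: ⌈2521/628⌉−⌈2518/628⌉ = 5−5 = 0
  …
n=880: ⌈3142/628⌉−⌈3139/628⌉ = 6−5 = 1  ← one
n=881: ⌈3145/628⌉−⌈3142/628⌉ = 6−6 = 0
n=882: ⌈3148/628⌉−⌈3145/628⌉ = 6−6 = 0
  …
n=1089: ⌈3769/628⌉−⌈3766/628⌉ = 7−6 = 1  ← one
n=1090: ⌈3772/628⌉−⌈3769/628⌉ = 7−7 = 0
n=1091: ⌈3775/628⌉−⌈3772/628⌉ = 7−7 = 0
  …
n=1299: ⌈4399/628⌉−⌈4396/628⌉ = 8−7 = 1  ← one
n=1300: ⌈4402/628⌉−⌈4399/628⌉ = 8−8 = 0
n=1301: ⌈4405/628⌉−⌈4402/628⌉ = 8−8 = 0
  …
n=1508: ⌈5026/628⌉−⌈5023/628⌉ = 9−8 = 1  ← one
positions of the first 8 ones: 43 252 461 671 880 1089 1299 1508

43 252 461 671 880 1089 1299 1508


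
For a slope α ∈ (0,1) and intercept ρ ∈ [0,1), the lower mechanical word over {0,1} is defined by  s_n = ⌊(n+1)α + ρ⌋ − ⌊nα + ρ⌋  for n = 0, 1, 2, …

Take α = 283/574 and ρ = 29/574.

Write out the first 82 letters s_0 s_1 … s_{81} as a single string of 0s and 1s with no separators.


0101010010101010101010101010101010101010101010101010101010101010101010101010101001

n=0: ⌊(1·283+29)/574⌋ − ⌊(0·283+29)/574⌋ = ⌊312/574⌋ − ⌊29/574⌋ = 0 − 0 = 0
n=1: ⌊(2·283+29)/574⌋ − ⌊(1·283+29)/574⌋ = ⌊595/574⌋ − ⌊312/574⌋ = 1 − 0 = 1
n=2: ⌊(3·283+29)/574⌋ − ⌊(2·283+29)/574⌋ = ⌊878/574⌋ − ⌊595/574⌋ = 1 − 1 = 0
n=3: ⌊(4·283+29)/574⌋ − ⌊(3·283+29)/574⌋ = ⌊1161/574⌋ − ⌊878/574⌋ = 2 − 1 = 1
n=4: ⌊(5·283+29)/574⌋ − ⌊(4·283+29)/574⌋ = ⌊1444/574⌋ − ⌊1161/574⌋ = 2 − 2 = 0
n=5: ⌊(6·283+29)/574⌋ − ⌊(5·283+29)/574⌋ = ⌊1727/574⌋ − ⌊1444/574⌋ = 3 − 2 = 1
n=6: ⌊(7·283+29)/574⌋ − ⌊(6·283+29)/574⌋ = ⌊2010/574⌋ − ⌊1727/574⌋ = 3 − 3 = 0
n=7: ⌊(8·283+29)/574⌋ − ⌊(7·283+29)/574⌋ = ⌊2293/574⌋ − ⌊2010/574⌋ = 3 − 3 = 0
n=8: ⌊(9·283+29)/574⌋ − ⌊(8·283+29)/574⌋ = ⌊2576/574⌋ − ⌊2293/574⌋ = 4 − 3 = 1
n=9: ⌊(10·283+29)/574⌋ − ⌊(9·283+29)/574⌋ = ⌊2859/574⌋ − ⌊2576/574⌋ = 4 − 4 = 0
n=10: ⌊(11·283+29)/574⌋ − ⌊(10·283+29)/574⌋ = ⌊3142/574⌋ − ⌊2859/574⌋ = 5 − 4 = 1
n=11: ⌊(12·283+29)/574⌋ − ⌊(11·283+29)/574⌋ = ⌊3425/574⌋ − ⌊3142/574⌋ = 5 − 5 = 0
n=12: ⌊(13·283+29)/574⌋ − ⌊(12·283+29)/574⌋ = ⌊3708/574⌋ − ⌊3425/574⌋ = 6 − 5 = 1
n=13: ⌊(14·283+29)/574⌋ − ⌊(13·283+29)/574⌋ = ⌊3991/574⌋ − ⌊3708/574⌋ = 6 − 6 = 0
n=14: ⌊(15·283+29)/574⌋ − ⌊(14·283+29)/574⌋ = ⌊4274/574⌋ − ⌊3991/574⌋ = 7 − 6 = 1
n=15: ⌊(16·283+29)/574⌋ − ⌊(15·283+29)/574⌋ = ⌊4557/574⌋ − ⌊4274/574⌋ = 7 − 7 = 0
n=16: ⌊(17·283+29)/574⌋ − ⌊(16·283+29)/574⌋ = ⌊4840/574⌋ − ⌊4557/574⌋ = 8 − 7 = 1
n=17: ⌊(18·283+29)/574⌋ − ⌊(17·283+29)/574⌋ = ⌊5123/574⌋ − ⌊4840/574⌋ = 8 − 8 = 0
n=18: ⌊(19·283+29)/574⌋ − ⌊(18·283+29)/574⌋ = ⌊5406/574⌋ − ⌊5123/574⌋ = 9 − 8 = 1
n=19: ⌊(20·283+29)/574⌋ − ⌊(19·283+29)/574⌋ = ⌊5689/574⌋ − ⌊5406/574⌋ = 9 − 9 = 0
n=20: ⌊(21·283+29)/574⌋ − ⌊(20·283+29)/574⌋ = ⌊5972/574⌋ − ⌊5689/574⌋ = 10 − 9 = 1
n=21: ⌊(22·283+29)/574⌋ − ⌊(21·283+29)/574⌋ = ⌊6255/574⌋ − ⌊5972/574⌋ = 10 − 10 = 0
n=22: ⌊(23·283+29)/574⌋ − ⌊(22·283+29)/574⌋ = ⌊6538/574⌋ − ⌊6255/574⌋ = 11 − 10 = 1
n=23: ⌊(24·283+29)/574⌋ − ⌊(23·283+29)/574⌋ = ⌊6821/574⌋ − ⌊6538/574⌋ = 11 − 11 = 0
n=24: ⌊(25·283+29)/574⌋ − ⌊(24·283+29)/574⌋ = ⌊7104/574⌋ − ⌊6821/574⌋ = 12 − 11 = 1
n=25: ⌊(26·283+29)/574⌋ − ⌊(25·283+29)/574⌋ = ⌊7387/574⌋ − ⌊7104/574⌋ = 12 − 12 = 0
n=26: ⌊(27·283+29)/574⌋ − ⌊(26·283+29)/574⌋ = ⌊7670/574⌋ − ⌊7387/574⌋ = 13 − 12 = 1
n=27: ⌊(28·283+29)/574⌋ − ⌊(27·283+29)/574⌋ = ⌊7953/574⌋ − ⌊7670/574⌋ = 13 − 13 = 0
n=28: ⌊(29·283+29)/574⌋ − ⌊(28·283+29)/574⌋ = ⌊8236/574⌋ − ⌊7953/574⌋ = 14 − 13 = 1
n=29: ⌊(30·283+29)/574⌋ − ⌊(29·283+29)/574⌋ = ⌊8519/574⌋ − ⌊8236/574⌋ = 14 − 14 = 0
n=30: ⌊(31·283+29)/574⌋ − ⌊(30·283+29)/574⌋ = ⌊8802/574⌋ − ⌊8519/574⌋ = 15 − 14 = 1
n=31: ⌊(32·283+29)/574⌋ − ⌊(31·283+29)/574⌋ = ⌊9085/574⌋ − ⌊8802/574⌋ = 15 − 15 = 0
n=32: ⌊(33·283+29)/574⌋ − ⌊(32·283+29)/574⌋ = ⌊9368/574⌋ − ⌊9085/574⌋ = 16 − 15 = 1
n=33: ⌊(34·283+29)/574⌋ − ⌊(33·283+29)/574⌋ = ⌊9651/574⌋ − ⌊9368/574⌋ = 16 − 16 = 0
n=34: ⌊(35·283+29)/574⌋ − ⌊(34·283+29)/574⌋ = ⌊9934/574⌋ − ⌊9651/574⌋ = 17 − 16 = 1
n=35: ⌊(36·283+29)/574⌋ − ⌊(35·283+29)/574⌋ = ⌊10217/574⌋ − ⌊9934/574⌋ = 17 − 17 = 0
n=36: ⌊(37·283+29)/574⌋ − ⌊(36·283+29)/574⌋ = ⌊10500/574⌋ − ⌊10217/574⌋ = 18 − 17 = 1
n=37: ⌊(38·283+29)/574⌋ − ⌊(37·283+29)/574⌋ = ⌊10783/574⌋ − ⌊10500/574⌋ = 18 − 18 = 0
n=38: ⌊(39·283+29)/574⌋ − ⌊(38·283+29)/574⌋ = ⌊11066/574⌋ − ⌊10783/574⌋ = 19 − 18 = 1
n=39: ⌊(40·283+29)/574⌋ − ⌊(39·283+29)/574⌋ = ⌊11349/574⌋ − ⌊11066/574⌋ = 19 − 19 = 0
n=40: ⌊(41·283+29)/574⌋ − ⌊(40·283+29)/574⌋ = ⌊11632/574⌋ − ⌊11349/574⌋ = 20 − 19 = 1
n=41: ⌊(42·283+29)/574⌋ − ⌊(41·283+29)/574⌋ = ⌊11915/574⌋ − ⌊11632/574⌋ = 20 − 20 = 0
n=42: ⌊(43·283+29)/574⌋ − ⌊(42·283+29)/574⌋ = ⌊12198/574⌋ − ⌊11915/574⌋ = 21 − 20 = 1
n=43: ⌊(44·283+29)/574⌋ − ⌊(43·283+29)/574⌋ = ⌊12481/574⌋ − ⌊12198/574⌋ = 21 − 21 = 0
n=44: ⌊(45·283+29)/574⌋ − ⌊(44·283+29)/574⌋ = ⌊12764/574⌋ − ⌊12481/574⌋ = 22 − 21 = 1
n=45: ⌊(46·283+29)/574⌋ − ⌊(45·283+29)/574⌋ = ⌊13047/574⌋ − ⌊12764/574⌋ = 22 − 22 = 0
n=46: ⌊(47·283+29)/574⌋ − ⌊(46·283+29)/574⌋ = ⌊13330/574⌋ − ⌊13047/574⌋ = 23 − 22 = 1
n=47: ⌊(48·283+29)/574⌋ − ⌊(47·283+29)/574⌋ = ⌊13613/574⌋ − ⌊13330/574⌋ = 23 − 23 = 0
n=48: ⌊(49·283+29)/574⌋ − ⌊(48·283+29)/574⌋ = ⌊13896/574⌋ − ⌊13613/574⌋ = 24 − 23 = 1
n=49: ⌊(50·283+29)/574⌋ − ⌊(49·283+29)/574⌋ = ⌊14179/574⌋ − ⌊13896/574⌋ = 24 − 24 = 0
n=50: ⌊(51·283+29)/574⌋ − ⌊(50·283+29)/574⌋ = ⌊14462/574⌋ − ⌊14179/574⌋ = 25 − 24 = 1
n=51: ⌊(52·283+29)/574⌋ − ⌊(51·283+29)/574⌋ = ⌊14745/574⌋ − ⌊14462/574⌋ = 25 − 25 = 0
n=52: ⌊(53·283+29)/574⌋ − ⌊(52·283+29)/574⌋ = ⌊15028/574⌋ − ⌊14745/574⌋ = 26 − 25 = 1
n=53: ⌊(54·283+29)/574⌋ − ⌊(53·283+29)/574⌋ = ⌊15311/574⌋ − ⌊15028/574⌋ = 26 − 26 = 0
n=54: ⌊(55·283+29)/574⌋ − ⌊(54·283+29)/574⌋ = ⌊15594/574⌋ − ⌊15311/574⌋ = 27 − 26 = 1
n=55: ⌊(56·283+29)/574⌋ − ⌊(55·283+29)/574⌋ = ⌊15877/574⌋ − ⌊15594/574⌋ = 27 − 27 = 0
n=56: ⌊(57·283+29)/574⌋ − ⌊(56·283+29)/574⌋ = ⌊16160/574⌋ − ⌊15877/574⌋ = 28 − 27 = 1
n=57: ⌊(58·283+29)/574⌋ − ⌊(57·283+29)/574⌋ = ⌊16443/574⌋ − ⌊16160/574⌋ = 28 − 28 = 0
n=58: ⌊(59·283+29)/574⌋ − ⌊(58·283+29)/574⌋ = ⌊16726/574⌋ − ⌊16443/574⌋ = 29 − 28 = 1
n=59: ⌊(60·283+29)/574⌋ − ⌊(59·283+29)/574⌋ = ⌊17009/574⌋ − ⌊16726/574⌋ = 29 − 29 = 0
n=60: ⌊(61·283+29)/574⌋ − ⌊(60·283+29)/574⌋ = ⌊17292/574⌋ − ⌊17009/574⌋ = 30 − 29 = 1
n=61: ⌊(62·283+29)/574⌋ − ⌊(61·283+29)/574⌋ = ⌊17575/574⌋ − ⌊17292/574⌋ = 30 − 30 = 0
n=62: ⌊(63·283+29)/574⌋ − ⌊(62·283+29)/574⌋ = ⌊17858/574⌋ − ⌊17575/574⌋ = 31 − 30 = 1
n=63: ⌊(64·283+29)/574⌋ − ⌊(63·283+29)/574⌋ = ⌊18141/574⌋ − ⌊17858/574⌋ = 31 − 31 = 0
n=64: ⌊(65·283+29)/574⌋ − ⌊(64·283+29)/574⌋ = ⌊18424/574⌋ − ⌊18141/574⌋ = 32 − 31 = 1
n=65: ⌊(66·283+29)/574⌋ − ⌊(65·283+29)/574⌋ = ⌊18707/574⌋ − ⌊18424/574⌋ = 32 − 32 = 0
n=66: ⌊(67·283+29)/574⌋ − ⌊(66·283+29)/574⌋ = ⌊18990/574⌋ − ⌊18707/574⌋ = 33 − 32 = 1
n=67: ⌊(68·283+29)/574⌋ − ⌊(67·283+29)/574⌋ = ⌊19273/574⌋ − ⌊18990/574⌋ = 33 − 33 = 0
n=68: ⌊(69·283+29)/574⌋ − ⌊(68·283+29)/574⌋ = ⌊19556/574⌋ − ⌊19273/574⌋ = 34 − 33 = 1
n=69: ⌊(70·283+29)/574⌋ − ⌊(69·283+29)/574⌋ = ⌊19839/574⌋ − ⌊19556/574⌋ = 34 − 34 = 0
n=70: ⌊(71·283+29)/574⌋ − ⌊(70·283+29)/574⌋ = ⌊20122/574⌋ − ⌊19839/574⌋ = 35 − 34 = 1
n=71: ⌊(72·283+29)/574⌋ − ⌊(71·283+29)/574⌋ = ⌊20405/574⌋ − ⌊20122/574⌋ = 35 − 35 = 0
n=72: ⌊(73·283+29)/574⌋ − ⌊(72·283+29)/574⌋ = ⌊20688/574⌋ − ⌊20405/574⌋ = 36 − 35 = 1
n=73: ⌊(74·283+29)/574⌋ − ⌊(73·283+29)/574⌋ = ⌊20971/574⌋ − ⌊20688/574⌋ = 36 − 36 = 0
n=74: ⌊(75·283+29)/574⌋ − ⌊(74·283+29)/574⌋ = ⌊21254/574⌋ − ⌊20971/574⌋ = 37 − 36 = 1
n=75: ⌊(76·283+29)/574⌋ − ⌊(75·283+29)/574⌋ = ⌊21537/574⌋ − ⌊21254/574⌋ = 37 − 37 = 0
n=76: ⌊(77·283+29)/574⌋ − ⌊(76·283+29)/574⌋ = ⌊21820/574⌋ − ⌊21537/574⌋ = 38 − 37 = 1
n=77: ⌊(78·283+29)/574⌋ − ⌊(77·283+29)/574⌋ = ⌊22103/574⌋ − ⌊21820/574⌋ = 38 − 38 = 0
n=78: ⌊(79·283+29)/574⌋ − ⌊(78·283+29)/574⌋ = ⌊22386/574⌋ − ⌊22103/574⌋ = 39 − 38 = 1
n=79: ⌊(80·283+29)/574⌋ − ⌊(79·283+29)/574⌋ = ⌊22669/574⌋ − ⌊22386/574⌋ = 39 − 39 = 0
n=80: ⌊(81·283+29)/574⌋ − ⌊(80·283+29)/574⌋ = ⌊22952/574⌋ − ⌊22669/574⌋ = 39 − 39 = 0
n=81: ⌊(82·283+29)/574⌋ − ⌊(81·283+29)/574⌋ = ⌊23235/574⌋ − ⌊22952/574⌋ = 40 − 39 = 1


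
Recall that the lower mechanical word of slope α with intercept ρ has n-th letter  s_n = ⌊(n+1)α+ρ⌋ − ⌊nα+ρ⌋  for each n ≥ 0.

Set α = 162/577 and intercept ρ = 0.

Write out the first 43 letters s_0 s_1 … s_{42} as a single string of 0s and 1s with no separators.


0001000100100010010001001000100010010001001

n=0: ⌊(1·162)/577⌋ − ⌊(0·162)/577⌋ = ⌊162/577⌋ − ⌊0/577⌋ = 0 − 0 = 0
n=1: ⌊(2·162)/577⌋ − ⌊(1·162)/577⌋ = ⌊324/577⌋ − ⌊162/577⌋ = 0 − 0 = 0
n=2: ⌊(3·162)/577⌋ − ⌊(2·162)/577⌋ = ⌊486/577⌋ − ⌊324/577⌋ = 0 − 0 = 0
n=3: ⌊(4·162)/577⌋ − ⌊(3·162)/577⌋ = ⌊648/577⌋ − ⌊486/577⌋ = 1 − 0 = 1
n=4: ⌊(5·162)/577⌋ − ⌊(4·162)/577⌋ = ⌊810/577⌋ − ⌊648/577⌋ = 1 − 1 = 0
n=5: ⌊(6·162)/577⌋ − ⌊(5·162)/577⌋ = ⌊972/577⌋ − ⌊810/577⌋ = 1 − 1 = 0
n=6: ⌊(7·162)/577⌋ − ⌊(6·162)/577⌋ = ⌊1134/577⌋ − ⌊972/577⌋ = 1 − 1 = 0
n=7: ⌊(8·162)/577⌋ − ⌊(7·162)/577⌋ = ⌊1296/577⌋ − ⌊1134/577⌋ = 2 − 1 = 1
n=8: ⌊(9·162)/577⌋ − ⌊(8·162)/577⌋ = ⌊1458/577⌋ − ⌊1296/577⌋ = 2 − 2 = 0
n=9: ⌊(10·162)/577⌋ − ⌊(9·162)/577⌋ = ⌊1620/577⌋ − ⌊1458/577⌋ = 2 − 2 = 0
n=10: ⌊(11·162)/577⌋ − ⌊(10·162)/577⌋ = ⌊1782/577⌋ − ⌊1620/577⌋ = 3 − 2 = 1
n=11: ⌊(12·162)/577⌋ − ⌊(11·162)/577⌋ = ⌊1944/577⌋ − ⌊1782/577⌋ = 3 − 3 = 0
n=12: ⌊(13·162)/577⌋ − ⌊(12·162)/577⌋ = ⌊2106/577⌋ − ⌊1944/577⌋ = 3 − 3 = 0
n=13: ⌊(14·162)/577⌋ − ⌊(13·162)/577⌋ = ⌊2268/577⌋ − ⌊2106/577⌋ = 3 − 3 = 0
n=14: ⌊(15·162)/577⌋ − ⌊(14·162)/577⌋ = ⌊2430/577⌋ − ⌊2268/577⌋ = 4 − 3 = 1
n=15: ⌊(16·162)/577⌋ − ⌊(15·162)/577⌋ = ⌊2592/577⌋ − ⌊2430/577⌋ = 4 − 4 = 0
n=16: ⌊(17·162)/577⌋ − ⌊(16·162)/577⌋ = ⌊2754/577⌋ − ⌊2592/577⌋ = 4 − 4 = 0
n=17: ⌊(18·162)/577⌋ − ⌊(17·162)/577⌋ = ⌊2916/577⌋ − ⌊2754/577⌋ = 5 − 4 = 1
n=18: ⌊(19·162)/577⌋ − ⌊(18·162)/577⌋ = ⌊3078/577⌋ − ⌊2916/577⌋ = 5 − 5 = 0
n=19: ⌊(20·162)/577⌋ − ⌊(19·162)/577⌋ = ⌊3240/577⌋ − ⌊3078/577⌋ = 5 − 5 = 0
n=20: ⌊(21·162)/577⌋ − ⌊(20·162)/577⌋ = ⌊3402/577⌋ − ⌊3240/577⌋ = 5 − 5 = 0
n=21: ⌊(22·162)/577⌋ − ⌊(21·162)/577⌋ = ⌊3564/577⌋ − ⌊3402/577⌋ = 6 − 5 = 1
n=22: ⌊(23·162)/577⌋ − ⌊(22·162)/577⌋ = ⌊3726/577⌋ − ⌊3564/577⌋ = 6 − 6 = 0
n=23: ⌊(24·162)/577⌋ − ⌊(23·162)/577⌋ = ⌊3888/577⌋ − ⌊3726/577⌋ = 6 − 6 = 0
n=24: ⌊(25·162)/577⌋ − ⌊(24·162)/577⌋ = ⌊4050/577⌋ − ⌊3888/577⌋ = 7 − 6 = 1
n=25: ⌊(26·162)/577⌋ − ⌊(25·162)/577⌋ = ⌊4212/577⌋ − ⌊4050/577⌋ = 7 − 7 = 0
n=26: ⌊(27·162)/577⌋ − ⌊(26·162)/577⌋ = ⌊4374/577⌋ − ⌊4212/577⌋ = 7 − 7 = 0
n=27: ⌊(28·162)/577⌋ − ⌊(27·162)/577⌋ = ⌊4536/577⌋ − ⌊4374/577⌋ = 7 − 7 = 0
n=28: ⌊(29·162)/577⌋ − ⌊(28·162)/577⌋ = ⌊4698/577⌋ − ⌊4536/577⌋ = 8 − 7 = 1
n=29: ⌊(30·162)/577⌋ − ⌊(29·162)/577⌋ = ⌊4860/577⌋ − ⌊4698/577⌋ = 8 − 8 = 0
n=30: ⌊(31·162)/577⌋ − ⌊(30·162)/577⌋ = ⌊5022/577⌋ − ⌊4860/577⌋ = 8 − 8 = 0
n=31: ⌊(32·162)/577⌋ − ⌊(31·162)/577⌋ = ⌊5184/577⌋ − ⌊5022/577⌋ = 8 − 8 = 0
n=32: ⌊(33·162)/577⌋ − ⌊(32·162)/577⌋ = ⌊5346/577⌋ − ⌊5184/577⌋ = 9 − 8 = 1
n=33: ⌊(34·162)/577⌋ − ⌊(33·162)/577⌋ = ⌊5508/577⌋ − ⌊5346/577⌋ = 9 − 9 = 0
n=34: ⌊(35·162)/577⌋ − ⌊(34·162)/577⌋ = ⌊5670/577⌋ − ⌊5508/577⌋ = 9 − 9 = 0
n=35: ⌊(36·162)/577⌋ − ⌊(35·162)/577⌋ = ⌊5832/577⌋ − ⌊5670/577⌋ = 10 − 9 = 1
n=36: ⌊(37·162)/577⌋ − ⌊(36·162)/577⌋ = ⌊5994/577⌋ − ⌊5832/577⌋ = 10 − 10 = 0
n=37: ⌊(38·162)/577⌋ − ⌊(37·162)/577⌋ = ⌊6156/577⌋ − ⌊5994/577⌋ = 10 − 10 = 0
n=38: ⌊(39·162)/577⌋ − ⌊(38·162)/577⌋ = ⌊6318/577⌋ − ⌊6156/577⌋ = 10 − 10 = 0
n=39: ⌊(40·162)/577⌋ − ⌊(39·162)/577⌋ = ⌊6480/577⌋ − ⌊6318/577⌋ = 11 − 10 = 1
n=40: ⌊(41·162)/577⌋ − ⌊(40·162)/577⌋ = ⌊6642/577⌋ − ⌊6480/577⌋ = 11 − 11 = 0
n=41: ⌊(42·162)/577⌋ − ⌊(41·162)/577⌋ = ⌊6804/577⌋ − ⌊6642/577⌋ = 11 − 11 = 0
n=42: ⌊(43·162)/577⌋ − ⌊(42·162)/577⌋ = ⌊6966/577⌋ − ⌊6804/577⌋ = 12 − 11 = 1


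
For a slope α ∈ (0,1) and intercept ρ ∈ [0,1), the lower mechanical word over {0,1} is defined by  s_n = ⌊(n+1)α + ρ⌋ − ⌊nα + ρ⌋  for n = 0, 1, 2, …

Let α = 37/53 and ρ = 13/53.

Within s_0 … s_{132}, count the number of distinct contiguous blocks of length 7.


8

t_n = ⌊(n·37+13)/53⌋ for n = 0 … 133:
  n=0…9: ⌊13/53⌋=0 ⌊50/53⌋=0 ⌊87/53⌋=1 ⌊124/53⌋=2 ⌊161/53⌋=3 ⌊198/53⌋=3 ⌊235/53⌋=4 ⌊272/53⌋=5 ⌊309/53⌋=5 ⌊346/53⌋=6
  n=10…19: ⌊383/53⌋=7 ⌊420/53⌋=7 ⌊457/53⌋=8 ⌊494/53⌋=9 ⌊531/53⌋=10 ⌊568/53⌋=10 ⌊605/53⌋=11 ⌊642/53⌋=12 ⌊679/53⌋=12 ⌊716/53⌋=13
  n=20…29: ⌊753/53⌋=14 ⌊790/53⌋=14 ⌊827/53⌋=15 ⌊864/53⌋=16 ⌊901/53⌋=17 ⌊938/53⌋=17 ⌊975/53⌋=18 ⌊1012/53⌋=19 ⌊1049/53⌋=19 ⌊1086/53⌋=20
  n=30…39: ⌊1123/53⌋=21 ⌊1160/53⌋=21 ⌊1197/53⌋=22 ⌊1234/53⌋=23 ⌊1271/53⌋=23 ⌊1308/53⌋=24 ⌊1345/53⌋=25 ⌊1382/53⌋=26 ⌊1419/53⌋=26 ⌊1456/53⌋=27
  n=40…49: ⌊1493/53⌋=28 ⌊1530/53⌋=28 ⌊1567/53⌋=29 ⌊1604/53⌋=30 ⌊1641/53⌋=30 ⌊1678/53⌋=31 ⌊1715/53⌋=32 ⌊1752/53⌋=33 ⌊1789/53⌋=33 ⌊1826/53⌋=34
  n=50…59: ⌊1863/53⌋=35 ⌊1900/53⌋=35 ⌊1937/53⌋=36 ⌊1974/53⌋=37 ⌊2011/53⌋=37 ⌊2048/53⌋=38 ⌊2085/53⌋=39 ⌊2122/53⌋=40 ⌊2159/53⌋=40 ⌊2196/53⌋=41
  n=60…69: ⌊2233/53⌋=42 ⌊2270/53⌋=42 ⌊2307/53⌋=43 ⌊2344/53⌋=44 ⌊2381/53⌋=44 ⌊2418/53⌋=45 ⌊2455/53⌋=46 ⌊2492/53⌋=47 ⌊2529/53⌋=47 ⌊2566/53⌋=48
  n=70…79: ⌊2603/53⌋=49 ⌊2640/53⌋=49 ⌊2677/53⌋=50 ⌊2714/53⌋=51 ⌊2751/53⌋=51 ⌊2788/53⌋=52 ⌊2825/53⌋=53 ⌊2862/53⌋=54 ⌊2899/53⌋=54 ⌊2936/53⌋=55
  n=80…89: ⌊2973/53⌋=56 ⌊3010/53⌋=56 ⌊3047/53⌋=57 ⌊3084/53⌋=58 ⌊3121/53⌋=58 ⌊3158/53⌋=59 ⌊3195/53⌋=60 ⌊3232/53⌋=60 ⌊3269/53⌋=61 ⌊3306/53⌋=62
  n=90…99: ⌊3343/53⌋=63 ⌊3380/53⌋=63 ⌊3417/53⌋=64 ⌊3454/53⌋=65 ⌊3491/53⌋=65 ⌊3528/53⌋=66 ⌊3565/53⌋=67 ⌊3602/53⌋=67 ⌊3639/53⌋=68 ⌊3676/53⌋=69
  n=100…109: ⌊3713/53⌋=70 ⌊3750/53⌋=70 ⌊3787/53⌋=71 ⌊3824/53⌋=72 ⌊3861/53⌋=72 ⌊3898/53⌋=73 ⌊3935/53⌋=74 ⌊3972/53⌋=74 ⌊4009/53⌋=75 ⌊4046/53⌋=76
  n=110…119: ⌊4083/53⌋=77 ⌊4120/53⌋=77 ⌊4157/53⌋=78 ⌊4194/53⌋=79 ⌊4231/53⌋=79 ⌊4268/53⌋=80 ⌊4305/53⌋=81 ⌊4342/53⌋=81 ⌊4379/53⌋=82 ⌊4416/53⌋=83
  n=120…129: ⌊4453/53⌋=84 ⌊4490/53⌋=84 ⌊4527/53⌋=85 ⌊4564/53⌋=86 ⌊4601/53⌋=86 ⌊4638/53⌋=87 ⌊4675/53⌋=88 ⌊4712/53⌋=88 ⌊4749/53⌋=89 ⌊4786/53⌋=90
  n=130…133: ⌊4823/53⌋=91 ⌊4860/53⌋=91 ⌊4897/53⌋=92 ⌊4934/53⌋=93
s_n = t_(n+1) − t_n for n = 0 … 132 gives
prefix = 0111011011011101101101110110110110111011011011101101101110110110111011011011101101101101110110110111011011011101101101110110110111011
slide a length-7 window over [0..6] … [126..132] (127 windows); first occurrence of each distinct factor:
  [  0..  6] 0111011
  [  1..  7] 1110110
  [  2..  8] 1101101
  [  3..  9] 1011011
  [  4.. 10] 0110110
  [  7.. 13] 0110111
  [  8.. 14] 1101110
  [  9.. 15] 1011101
  (the other 119 windows repeat one of these)
distinct factors: {0110110, 0110111, 0111011, 1011011, 1011101, 1101101, 1101110, 1110110}
count = 8  (Sturmian bound for length 7 is 8)


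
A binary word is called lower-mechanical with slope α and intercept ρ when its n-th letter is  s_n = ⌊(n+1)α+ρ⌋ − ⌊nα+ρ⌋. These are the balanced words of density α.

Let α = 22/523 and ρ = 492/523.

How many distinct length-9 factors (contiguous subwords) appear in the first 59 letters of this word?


t_n = ⌊(n·22+492)/523⌋ for n = 0 … 59:
  n=0…9: ⌊492/523⌋=0 ⌊514/523⌋=0 ⌊536/523⌋=1 ⌊558/523⌋=1 ⌊580/523⌋=1 ⌊602/523⌋=1 ⌊624/523⌋=1 ⌊646/523⌋=1 ⌊668/523⌋=1 ⌊690/523⌋=1
  n=10…19: ⌊712/523⌋=1 ⌊734/523⌋=1 ⌊756/523⌋=1 ⌊778/523⌋=1 ⌊800/523⌋=1 ⌊822/523⌋=1 ⌊844/523⌋=1 ⌊866/523⌋=1 ⌊888/523⌋=1 ⌊910/523⌋=1
  n=20…29: ⌊932/523⌋=1 ⌊954/523⌋=1 ⌊976/523⌋=1 ⌊998/523⌋=1 ⌊1020/523⌋=1 ⌊1042/523⌋=1 ⌊1064/523⌋=2 ⌊1086/523⌋=2 ⌊1108/523⌋=2 ⌊1130/523⌋=2
  n=30…39: ⌊1152/523⌋=2 ⌊1174/523⌋=2 ⌊1196/523⌋=2 ⌊1218/523⌋=2 ⌊1240/523⌋=2 ⌊1262/523⌋=2 ⌊1284/523⌋=2 ⌊1306/523⌋=2 ⌊1328/523⌋=2 ⌊1350/523⌋=2
  n=40…49: ⌊1372/523⌋=2 ⌊1394/523⌋=2 ⌊1416/523⌋=2 ⌊1438/523⌋=2 ⌊1460/523⌋=2 ⌊1482/523⌋=2 ⌊1504/523⌋=2 ⌊1526/523⌋=2 ⌊1548/523⌋=2 ⌊1570/523⌋=3
  n=50…59: ⌊1592/523⌋=3 ⌊1614/523⌋=3 ⌊1636/523⌋=3 ⌊1658/523⌋=3 ⌊1680/523⌋=3 ⌊1702/523⌋=3 ⌊1724/523⌋=3 ⌊1746/523⌋=3 ⌊1768/523⌋=3 ⌊1790/523⌋=3
s_n = t_(n+1) − t_n for n = 0 … 58 gives
prefix = 01000000000000000000000001000000000000000000000010000000000
slide a length-9 window over [0..8] … [50..58] (51 windows); first occurrence of each distinct factor:
  [  0..  8] 010000000
  [  1..  9] 100000000
  [  2.. 10] 000000000
  [ 17.. 25] 000000001
  [ 18.. 26] 000000010
  [ 19.. 27] 000000100
  [ 20.. 28] 000001000
  [ 21.. 29] 000010000
  [ 22.. 30] 000100000
  [ 23.. 31] 001000000
  (the other 41 windows repeat one of these)
distinct factors: {000000000, 000000001, 000000010, 000000100, 000001000, 000010000, 000100000, 001000000, 010000000, 100000000}
count = 10  (Sturmian bound for length 9 is 10)

10


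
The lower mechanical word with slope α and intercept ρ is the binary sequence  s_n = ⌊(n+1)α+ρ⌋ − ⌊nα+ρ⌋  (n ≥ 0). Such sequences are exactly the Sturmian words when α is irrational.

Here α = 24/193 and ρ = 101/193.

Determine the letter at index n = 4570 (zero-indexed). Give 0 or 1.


0

(n+1)α + ρ = (4571·24 + 101) / 193 = 109805/193
nα + ρ     = (4570·24 + 101) / 193 = 109781/193
⌊109805/193⌋ = 568,  ⌊109781/193⌋ = 568
s_{4570} = 568 − 568 = 0


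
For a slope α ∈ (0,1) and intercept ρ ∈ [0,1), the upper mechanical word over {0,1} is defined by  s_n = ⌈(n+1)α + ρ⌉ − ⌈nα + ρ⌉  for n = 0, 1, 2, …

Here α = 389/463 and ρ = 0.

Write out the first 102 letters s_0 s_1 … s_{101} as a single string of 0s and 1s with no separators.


n=0: ⌈(1·389)/463⌉ − ⌈(0·389)/463⌉ = ⌈389/463⌉ − ⌈0/463⌉ = 1 − 0 = 1
n=1: ⌈(2·389)/463⌉ − ⌈(1·389)/463⌉ = ⌈778/463⌉ − ⌈389/463⌉ = 2 − 1 = 1
n=2: ⌈(3·389)/463⌉ − ⌈(2·389)/463⌉ = ⌈1167/463⌉ − ⌈778/463⌉ = 3 − 2 = 1
n=3: ⌈(4·389)/463⌉ − ⌈(3·389)/463⌉ = ⌈1556/463⌉ − ⌈1167/463⌉ = 4 − 3 = 1
n=4: ⌈(5·389)/463⌉ − ⌈(4·389)/463⌉ = ⌈1945/463⌉ − ⌈1556/463⌉ = 5 − 4 = 1
n=5: ⌈(6·389)/463⌉ − ⌈(5·389)/463⌉ = ⌈2334/463⌉ − ⌈1945/463⌉ = 6 − 5 = 1
n=6: ⌈(7·389)/463⌉ − ⌈(6·389)/463⌉ = ⌈2723/463⌉ − ⌈2334/463⌉ = 6 − 6 = 0
n=7: ⌈(8·389)/463⌉ − ⌈(7·389)/463⌉ = ⌈3112/463⌉ − ⌈2723/463⌉ = 7 − 6 = 1
n=8: ⌈(9·389)/463⌉ − ⌈(8·389)/463⌉ = ⌈3501/463⌉ − ⌈3112/463⌉ = 8 − 7 = 1
n=9: ⌈(10·389)/463⌉ − ⌈(9·389)/463⌉ = ⌈3890/463⌉ − ⌈3501/463⌉ = 9 − 8 = 1
n=10: ⌈(11·389)/463⌉ − ⌈(10·389)/463⌉ = ⌈4279/463⌉ − ⌈3890/463⌉ = 10 − 9 = 1
n=11: ⌈(12·389)/463⌉ − ⌈(11·389)/463⌉ = ⌈4668/463⌉ − ⌈4279/463⌉ = 11 − 10 = 1
n=12: ⌈(13·389)/463⌉ − ⌈(12·389)/463⌉ = ⌈5057/463⌉ − ⌈4668/463⌉ = 11 − 11 = 0
n=13: ⌈(14·389)/463⌉ − ⌈(13·389)/463⌉ = ⌈5446/463⌉ − ⌈5057/463⌉ = 12 − 11 = 1
n=14: ⌈(15·389)/463⌉ − ⌈(14·389)/463⌉ = ⌈5835/463⌉ − ⌈5446/463⌉ = 13 − 12 = 1
n=15: ⌈(16·389)/463⌉ − ⌈(15·389)/463⌉ = ⌈6224/463⌉ − ⌈5835/463⌉ = 14 − 13 = 1
n=16: ⌈(17·389)/463⌉ − ⌈(16·389)/463⌉ = ⌈6613/463⌉ − ⌈6224/463⌉ = 15 − 14 = 1
n=17: ⌈(18·389)/463⌉ − ⌈(17·389)/463⌉ = ⌈7002/463⌉ − ⌈6613/463⌉ = 16 − 15 = 1
n=18: ⌈(19·389)/463⌉ − ⌈(18·389)/463⌉ = ⌈7391/463⌉ − ⌈7002/463⌉ = 16 − 16 = 0
n=19: ⌈(20·389)/463⌉ − ⌈(19·389)/463⌉ = ⌈7780/463⌉ − ⌈7391/463⌉ = 17 − 16 = 1
n=20: ⌈(21·389)/463⌉ − ⌈(20·389)/463⌉ = ⌈8169/463⌉ − ⌈7780/463⌉ = 18 − 17 = 1
n=21: ⌈(22·389)/463⌉ − ⌈(21·389)/463⌉ = ⌈8558/463⌉ − ⌈8169/463⌉ = 19 − 18 = 1
n=22: ⌈(23·389)/463⌉ − ⌈(22·389)/463⌉ = ⌈8947/463⌉ − ⌈8558/463⌉ = 20 − 19 = 1
n=23: ⌈(24·389)/463⌉ − ⌈(23·389)/463⌉ = ⌈9336/463⌉ − ⌈8947/463⌉ = 21 − 20 = 1
n=24: ⌈(25·389)/463⌉ − ⌈(24·389)/463⌉ = ⌈9725/463⌉ − ⌈9336/463⌉ = 22 − 21 = 1
n=25: ⌈(26·389)/463⌉ − ⌈(25·389)/463⌉ = ⌈10114/463⌉ − ⌈9725/463⌉ = 22 − 22 = 0
n=26: ⌈(27·389)/463⌉ − ⌈(26·389)/463⌉ = ⌈10503/463⌉ − ⌈10114/463⌉ = 23 − 22 = 1
n=27: ⌈(28·389)/463⌉ − ⌈(27·389)/463⌉ = ⌈10892/463⌉ − ⌈10503/463⌉ = 24 − 23 = 1
n=28: ⌈(29·389)/463⌉ − ⌈(28·389)/463⌉ = ⌈11281/463⌉ − ⌈10892/463⌉ = 25 − 24 = 1
n=29: ⌈(30·389)/463⌉ − ⌈(29·389)/463⌉ = ⌈11670/463⌉ − ⌈11281/463⌉ = 26 − 25 = 1
n=30: ⌈(31·389)/463⌉ − ⌈(30·389)/463⌉ = ⌈12059/463⌉ − ⌈11670/463⌉ = 27 − 26 = 1
n=31: ⌈(32·389)/463⌉ − ⌈(31·389)/463⌉ = ⌈12448/463⌉ − ⌈12059/463⌉ = 27 − 27 = 0
n=32: ⌈(33·389)/463⌉ − ⌈(32·389)/463⌉ = ⌈12837/463⌉ − ⌈12448/463⌉ = 28 − 27 = 1
n=33: ⌈(34·389)/463⌉ − ⌈(33·389)/463⌉ = ⌈13226/463⌉ − ⌈12837/463⌉ = 29 − 28 = 1
n=34: ⌈(35·389)/463⌉ − ⌈(34·389)/463⌉ = ⌈13615/463⌉ − ⌈13226/463⌉ = 30 − 29 = 1
n=35: ⌈(36·389)/463⌉ − ⌈(35·389)/463⌉ = ⌈14004/463⌉ − ⌈13615/463⌉ = 31 − 30 = 1
n=36: ⌈(37·389)/463⌉ − ⌈(36·389)/463⌉ = ⌈14393/463⌉ − ⌈14004/463⌉ = 32 − 31 = 1
n=37: ⌈(38·389)/463⌉ − ⌈(37·389)/463⌉ = ⌈14782/463⌉ − ⌈14393/463⌉ = 32 − 32 = 0
n=38: ⌈(39·389)/463⌉ − ⌈(38·389)/463⌉ = ⌈15171/463⌉ − ⌈14782/463⌉ = 33 − 32 = 1
n=39: ⌈(40·389)/463⌉ − ⌈(39·389)/463⌉ = ⌈15560/463⌉ − ⌈15171/463⌉ = 34 − 33 = 1
n=40: ⌈(41·389)/463⌉ − ⌈(40·389)/463⌉ = ⌈15949/463⌉ − ⌈15560/463⌉ = 35 − 34 = 1
n=41: ⌈(42·389)/463⌉ − ⌈(41·389)/463⌉ = ⌈16338/463⌉ − ⌈15949/463⌉ = 36 − 35 = 1
n=42: ⌈(43·389)/463⌉ − ⌈(42·389)/463⌉ = ⌈16727/463⌉ − ⌈16338/463⌉ = 37 − 36 = 1
n=43: ⌈(44·389)/463⌉ − ⌈(43·389)/463⌉ = ⌈17116/463⌉ − ⌈16727/463⌉ = 37 − 37 = 0
n=44: ⌈(45·389)/463⌉ − ⌈(44·389)/463⌉ = ⌈17505/463⌉ − ⌈17116/463⌉ = 38 − 37 = 1
n=45: ⌈(46·389)/463⌉ − ⌈(45·389)/463⌉ = ⌈17894/463⌉ − ⌈17505/463⌉ = 39 − 38 = 1
n=46: ⌈(47·389)/463⌉ − ⌈(46·389)/463⌉ = ⌈18283/463⌉ − ⌈17894/463⌉ = 40 − 39 = 1
n=47: ⌈(48·389)/463⌉ − ⌈(47·389)/463⌉ = ⌈18672/463⌉ − ⌈18283/463⌉ = 41 − 40 = 1
n=48: ⌈(49·389)/463⌉ − ⌈(48·389)/463⌉ = ⌈19061/463⌉ − ⌈18672/463⌉ = 42 − 41 = 1
n=49: ⌈(50·389)/463⌉ − ⌈(49·389)/463⌉ = ⌈19450/463⌉ − ⌈19061/463⌉ = 43 − 42 = 1
n=50: ⌈(51·389)/463⌉ − ⌈(50·389)/463⌉ = ⌈19839/463⌉ − ⌈19450/463⌉ = 43 − 43 = 0
n=51: ⌈(52·389)/463⌉ − ⌈(51·389)/463⌉ = ⌈20228/463⌉ − ⌈19839/463⌉ = 44 − 43 = 1
n=52: ⌈(53·389)/463⌉ − ⌈(52·389)/463⌉ = ⌈20617/463⌉ − ⌈20228/463⌉ = 45 − 44 = 1
n=53: ⌈(54·389)/463⌉ − ⌈(53·389)/463⌉ = ⌈21006/463⌉ − ⌈20617/463⌉ = 46 − 45 = 1
n=54: ⌈(55·389)/463⌉ − ⌈(54·389)/463⌉ = ⌈21395/463⌉ − ⌈21006/463⌉ = 47 − 46 = 1
n=55: ⌈(56·389)/463⌉ − ⌈(55·389)/463⌉ = ⌈21784/463⌉ − ⌈21395/463⌉ = 48 − 47 = 1
n=56: ⌈(57·389)/463⌉ − ⌈(56·389)/463⌉ = ⌈22173/463⌉ − ⌈21784/463⌉ = 48 − 48 = 0
n=57: ⌈(58·389)/463⌉ − ⌈(57·389)/463⌉ = ⌈22562/463⌉ − ⌈22173/463⌉ = 49 − 48 = 1
n=58: ⌈(59·389)/463⌉ − ⌈(58·389)/463⌉ = ⌈22951/463⌉ − ⌈22562/463⌉ = 50 − 49 = 1
n=59: ⌈(60·389)/463⌉ − ⌈(59·389)/463⌉ = ⌈23340/463⌉ − ⌈22951/463⌉ = 51 − 50 = 1
n=60: ⌈(61·389)/463⌉ − ⌈(60·389)/463⌉ = ⌈23729/463⌉ − ⌈23340/463⌉ = 52 − 51 = 1
n=61: ⌈(62·389)/463⌉ − ⌈(61·389)/463⌉ = ⌈24118/463⌉ − ⌈23729/463⌉ = 53 − 52 = 1
n=62: ⌈(63·389)/463⌉ − ⌈(62·389)/463⌉ = ⌈24507/463⌉ − ⌈24118/463⌉ = 53 − 53 = 0
n=63: ⌈(64·389)/463⌉ − ⌈(63·389)/463⌉ = ⌈24896/463⌉ − ⌈24507/463⌉ = 54 − 53 = 1
n=64: ⌈(65·389)/463⌉ − ⌈(64·389)/463⌉ = ⌈25285/463⌉ − ⌈24896/463⌉ = 55 − 54 = 1
n=65: ⌈(66·389)/463⌉ − ⌈(65·389)/463⌉ = ⌈25674/463⌉ − ⌈25285/463⌉ = 56 − 55 = 1
n=66: ⌈(67·389)/463⌉ − ⌈(66·389)/463⌉ = ⌈26063/463⌉ − ⌈25674/463⌉ = 57 − 56 = 1
n=67: ⌈(68·389)/463⌉ − ⌈(67·389)/463⌉ = ⌈26452/463⌉ − ⌈26063/463⌉ = 58 − 57 = 1
n=68: ⌈(69·389)/463⌉ − ⌈(68·389)/463⌉ = ⌈26841/463⌉ − ⌈26452/463⌉ = 58 − 58 = 0
n=69: ⌈(70·389)/463⌉ − ⌈(69·389)/463⌉ = ⌈27230/463⌉ − ⌈26841/463⌉ = 59 − 58 = 1
n=70: ⌈(71·389)/463⌉ − ⌈(70·389)/463⌉ = ⌈27619/463⌉ − ⌈27230/463⌉ = 60 − 59 = 1
n=71: ⌈(72·389)/463⌉ − ⌈(71·389)/463⌉ = ⌈28008/463⌉ − ⌈27619/463⌉ = 61 − 60 = 1
n=72: ⌈(73·389)/463⌉ − ⌈(72·389)/463⌉ = ⌈28397/463⌉ − ⌈28008/463⌉ = 62 − 61 = 1
n=73: ⌈(74·389)/463⌉ − ⌈(73·389)/463⌉ = ⌈28786/463⌉ − ⌈28397/463⌉ = 63 − 62 = 1
n=74: ⌈(75·389)/463⌉ − ⌈(74·389)/463⌉ = ⌈29175/463⌉ − ⌈28786/463⌉ = 64 − 63 = 1
n=75: ⌈(76·389)/463⌉ − ⌈(75·389)/463⌉ = ⌈29564/463⌉ − ⌈29175/463⌉ = 64 − 64 = 0
n=76: ⌈(77·389)/463⌉ − ⌈(76·389)/463⌉ = ⌈29953/463⌉ − ⌈29564/463⌉ = 65 − 64 = 1
n=77: ⌈(78·389)/463⌉ − ⌈(77·389)/463⌉ = ⌈30342/463⌉ − ⌈29953/463⌉ = 66 − 65 = 1
n=78: ⌈(79·389)/463⌉ − ⌈(78·389)/463⌉ = ⌈30731/463⌉ − ⌈30342/463⌉ = 67 − 66 = 1
n=79: ⌈(80·389)/463⌉ − ⌈(79·389)/463⌉ = ⌈31120/463⌉ − ⌈30731/463⌉ = 68 − 67 = 1
n=80: ⌈(81·389)/463⌉ − ⌈(80·389)/463⌉ = ⌈31509/463⌉ − ⌈31120/463⌉ = 69 − 68 = 1
n=81: ⌈(82·389)/463⌉ − ⌈(81·389)/463⌉ = ⌈31898/463⌉ − ⌈31509/463⌉ = 69 − 69 = 0
n=82: ⌈(83·389)/463⌉ − ⌈(82·389)/463⌉ = ⌈32287/463⌉ − ⌈31898/463⌉ = 70 − 69 = 1
n=83: ⌈(84·389)/463⌉ − ⌈(83·389)/463⌉ = ⌈32676/463⌉ − ⌈32287/463⌉ = 71 − 70 = 1
n=84: ⌈(85·389)/463⌉ − ⌈(84·389)/463⌉ = ⌈33065/463⌉ − ⌈32676/463⌉ = 72 − 71 = 1
n=85: ⌈(86·389)/463⌉ − ⌈(85·389)/463⌉ = ⌈33454/463⌉ − ⌈33065/463⌉ = 73 − 72 = 1
n=86: ⌈(87·389)/463⌉ − ⌈(86·389)/463⌉ = ⌈33843/463⌉ − ⌈33454/463⌉ = 74 − 73 = 1
n=87: ⌈(88·389)/463⌉ − ⌈(87·389)/463⌉ = ⌈34232/463⌉ − ⌈33843/463⌉ = 74 − 74 = 0
n=88: ⌈(89·389)/463⌉ − ⌈(88·389)/463⌉ = ⌈34621/463⌉ − ⌈34232/463⌉ = 75 − 74 = 1
n=89: ⌈(90·389)/463⌉ − ⌈(89·389)/463⌉ = ⌈35010/463⌉ − ⌈34621/463⌉ = 76 − 75 = 1
n=90: ⌈(91·389)/463⌉ − ⌈(90·389)/463⌉ = ⌈35399/463⌉ − ⌈35010/463⌉ = 77 − 76 = 1
n=91: ⌈(92·389)/463⌉ − ⌈(91·389)/463⌉ = ⌈35788/463⌉ − ⌈35399/463⌉ = 78 − 77 = 1
n=92: ⌈(93·389)/463⌉ − ⌈(92·389)/463⌉ = ⌈36177/463⌉ − ⌈35788/463⌉ = 79 − 78 = 1
n=93: ⌈(94·389)/463⌉ − ⌈(93·389)/463⌉ = ⌈36566/463⌉ − ⌈36177/463⌉ = 79 − 79 = 0
n=94: ⌈(95·389)/463⌉ − ⌈(94·389)/463⌉ = ⌈36955/463⌉ − ⌈36566/463⌉ = 80 − 79 = 1
n=95: ⌈(96·389)/463⌉ − ⌈(95·389)/463⌉ = ⌈37344/463⌉ − ⌈36955/463⌉ = 81 − 80 = 1
n=96: ⌈(97·389)/463⌉ − ⌈(96·389)/463⌉ = ⌈37733/463⌉ − ⌈37344/463⌉ = 82 − 81 = 1
n=97: ⌈(98·389)/463⌉ − ⌈(97·389)/463⌉ = ⌈38122/463⌉ − ⌈37733/463⌉ = 83 − 82 = 1
n=98: ⌈(99·389)/463⌉ − ⌈(98·389)/463⌉ = ⌈38511/463⌉ − ⌈38122/463⌉ = 84 − 83 = 1
n=99: ⌈(100·389)/463⌉ − ⌈(99·389)/463⌉ = ⌈38900/463⌉ − ⌈38511/463⌉ = 85 − 84 = 1
n=100: ⌈(101·389)/463⌉ − ⌈(100·389)/463⌉ = ⌈39289/463⌉ − ⌈38900/463⌉ = 85 − 85 = 0
n=101: ⌈(102·389)/463⌉ − ⌈(101·389)/463⌉ = ⌈39678/463⌉ − ⌈39289/463⌉ = 86 − 85 = 1

111111011111011111011111101111101111101111101111110111110111110111110111111011111011111011111011111101
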